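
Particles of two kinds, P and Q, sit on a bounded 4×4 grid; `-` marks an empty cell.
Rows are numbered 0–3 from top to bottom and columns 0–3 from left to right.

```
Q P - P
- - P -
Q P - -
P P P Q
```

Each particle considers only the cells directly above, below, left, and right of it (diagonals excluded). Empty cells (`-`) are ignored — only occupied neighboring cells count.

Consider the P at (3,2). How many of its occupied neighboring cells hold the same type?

Occupied neighbors of (3,2): (3,1)=P, (3,3)=Q.
Same type (P): 1 of 2.

1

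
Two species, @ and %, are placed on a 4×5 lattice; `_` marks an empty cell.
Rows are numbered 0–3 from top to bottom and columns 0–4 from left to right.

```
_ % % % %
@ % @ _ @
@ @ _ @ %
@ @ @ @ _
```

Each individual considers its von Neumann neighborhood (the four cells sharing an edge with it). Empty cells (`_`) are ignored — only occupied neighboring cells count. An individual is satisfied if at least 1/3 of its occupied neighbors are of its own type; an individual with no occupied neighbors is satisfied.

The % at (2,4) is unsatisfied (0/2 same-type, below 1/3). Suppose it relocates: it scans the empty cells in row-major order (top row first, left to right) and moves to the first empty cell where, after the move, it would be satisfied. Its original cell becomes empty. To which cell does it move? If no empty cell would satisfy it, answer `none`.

Vacating (2,4). Empty cells in order:
  (0,0): 1/2 same-type → satisfied — stop here.

(0,0)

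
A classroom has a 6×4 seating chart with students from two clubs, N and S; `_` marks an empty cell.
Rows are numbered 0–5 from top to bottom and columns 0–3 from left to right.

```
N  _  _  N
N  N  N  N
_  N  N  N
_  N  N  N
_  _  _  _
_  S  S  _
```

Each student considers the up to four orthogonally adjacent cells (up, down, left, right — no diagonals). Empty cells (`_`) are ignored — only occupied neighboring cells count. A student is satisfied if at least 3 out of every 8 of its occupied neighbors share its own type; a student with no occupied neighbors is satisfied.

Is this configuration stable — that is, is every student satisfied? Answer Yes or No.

Yes

(0,0)N 1/1 ok
(0,3)N 1/1 ok
(1,0)N 2/2 ok
(1,1)N 3/3 ok
(1,2)N 3/3 ok
(1,3)N 3/3 ok
(2,1)N 3/3 ok
(2,2)N 4/4 ok
(2,3)N 3/3 ok
(3,1)N 2/2 ok
(3,2)N 3/3 ok
(3,3)N 2/2 ok
(5,1)S 1/1 ok
(5,2)S 1/1 ok
All meet the threshold, so the configuration is stable.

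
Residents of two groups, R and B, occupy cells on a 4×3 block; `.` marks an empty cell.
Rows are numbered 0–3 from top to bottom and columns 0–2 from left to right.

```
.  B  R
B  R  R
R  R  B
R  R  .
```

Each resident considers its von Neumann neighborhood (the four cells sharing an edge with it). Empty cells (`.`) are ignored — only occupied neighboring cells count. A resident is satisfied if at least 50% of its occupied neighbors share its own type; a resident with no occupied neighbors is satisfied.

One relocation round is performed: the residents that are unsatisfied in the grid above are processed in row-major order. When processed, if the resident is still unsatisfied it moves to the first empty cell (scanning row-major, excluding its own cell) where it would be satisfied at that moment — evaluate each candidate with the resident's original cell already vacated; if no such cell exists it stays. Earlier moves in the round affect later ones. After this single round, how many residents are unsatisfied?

1

Initially unsatisfied (in order): (0,1), (1,0), (2,2).
  (0,1) → (0,0).
  (1,0) → (3,2).
  (2,2): no empty cell satisfies it; stays.
Resulting grid:
B . R
. R R
R R B
R R B
Unsatisfied now: (2,2).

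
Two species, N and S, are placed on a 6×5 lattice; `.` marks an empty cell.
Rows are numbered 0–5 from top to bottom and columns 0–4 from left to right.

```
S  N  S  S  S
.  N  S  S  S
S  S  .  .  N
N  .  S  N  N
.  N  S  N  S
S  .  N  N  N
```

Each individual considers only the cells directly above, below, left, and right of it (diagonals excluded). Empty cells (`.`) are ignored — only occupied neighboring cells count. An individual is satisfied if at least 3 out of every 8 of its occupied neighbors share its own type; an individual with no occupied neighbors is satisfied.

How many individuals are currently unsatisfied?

(0,0)S 0/1 not
(0,1)N 1/3 not
(0,2)S 2/3 satisfied
(0,3)S 3/3 satisfied
(0,4)S 2/2 satisfied
(1,1)N 1/3 not
(1,2)S 2/3 satisfied
(1,3)S 3/3 satisfied
(1,4)S 2/3 satisfied
(2,0)S 1/2 satisfied
(2,1)S 1/2 satisfied
(2,4)N 1/2 satisfied
(3,0)N 0/1 not
(3,2)S 1/2 satisfied
(3,3)N 2/3 satisfied
(3,4)N 2/3 satisfied
(4,1)N 0/1 not
(4,2)S 1/4 not
(4,3)N 2/4 satisfied
(4,4)S 0/3 not
(5,0)S 0/0 satisfied
(5,2)N 1/2 satisfied
(5,3)N 3/3 satisfied
(5,4)N 1/2 satisfied
Unsatisfied: (0,0), (0,1), (1,1), (3,0), (4,1), (4,2), (4,4) — 7 in total.

7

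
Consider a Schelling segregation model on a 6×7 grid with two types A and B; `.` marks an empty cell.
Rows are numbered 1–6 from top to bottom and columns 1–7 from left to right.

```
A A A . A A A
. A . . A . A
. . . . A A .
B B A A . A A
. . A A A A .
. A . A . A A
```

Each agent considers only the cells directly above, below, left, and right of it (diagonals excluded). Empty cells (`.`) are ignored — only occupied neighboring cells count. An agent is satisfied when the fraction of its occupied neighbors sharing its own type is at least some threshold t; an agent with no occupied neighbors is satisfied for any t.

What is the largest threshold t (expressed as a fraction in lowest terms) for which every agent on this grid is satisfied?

Row 1: (1,1)A 1/1 · (1,2)A 3/3 · (1,3)A 1/1 · (1,5)A 2/2 · (1,6)A 2/2 · (1,7)A 2/2
Row 2: (2,2)A 1/1 · (2,5)A 2/2 · (2,7)A 1/1
Row 3: (3,5)A 2/2 · (3,6)A 2/2
Row 4: (4,1)B 1/1 · (4,2)B 1/2 · (4,3)A 2/3 · (4,4)A 2/2 · (4,6)A 3/3 · (4,7)A 1/1
Row 5: (5,3)A 2/2 · (5,4)A 4/4 · (5,5)A 2/2 · (5,6)A 3/3
Row 6: (6,2)A — no occupied neighbors · (6,4)A 1/1 · (6,6)A 2/2 · (6,7)A 1/1
The smallest same-type fraction is 1/2 at (4,2), which reduces to 1/2. Any threshold above that leaves this agent unsatisfied.

1/2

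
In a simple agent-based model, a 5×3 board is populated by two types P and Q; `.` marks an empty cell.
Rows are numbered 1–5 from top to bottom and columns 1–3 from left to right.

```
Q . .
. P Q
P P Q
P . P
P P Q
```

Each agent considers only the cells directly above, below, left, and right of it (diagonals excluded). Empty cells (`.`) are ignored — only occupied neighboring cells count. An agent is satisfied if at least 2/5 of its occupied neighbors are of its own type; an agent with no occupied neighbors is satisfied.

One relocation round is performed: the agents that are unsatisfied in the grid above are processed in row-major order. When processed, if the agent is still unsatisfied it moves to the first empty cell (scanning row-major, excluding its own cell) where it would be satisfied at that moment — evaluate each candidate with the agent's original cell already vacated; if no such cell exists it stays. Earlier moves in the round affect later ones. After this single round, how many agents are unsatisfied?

Initially unsatisfied (in order): (3,3), (4,3), (5,3).
  (3,3) → (1,2).
  (4,3) → (2,1).
  (5,3) → (1,3).
Resulting grid:
Q Q Q
P P Q
P P .
P . .
P P .
All satisfied now.

0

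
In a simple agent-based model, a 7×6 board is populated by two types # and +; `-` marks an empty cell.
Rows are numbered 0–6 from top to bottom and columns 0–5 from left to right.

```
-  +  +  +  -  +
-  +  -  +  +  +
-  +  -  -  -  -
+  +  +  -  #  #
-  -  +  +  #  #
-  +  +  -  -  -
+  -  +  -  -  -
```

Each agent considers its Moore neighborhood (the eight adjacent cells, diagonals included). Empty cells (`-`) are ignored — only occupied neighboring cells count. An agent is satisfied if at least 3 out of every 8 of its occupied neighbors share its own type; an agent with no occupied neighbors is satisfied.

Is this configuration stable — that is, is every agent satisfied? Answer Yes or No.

(0,1)+ 2/2 ok
(0,2)+ 4/4 ok
(0,3)+ 3/3 ok
(0,5)+ 2/2 ok
(1,1)+ 3/3 ok
(1,3)+ 3/3 ok
(1,4)+ 4/4 ok
(1,5)+ 2/2 ok
(2,1)+ 4/4 ok
(3,0)+ 2/2 ok
(3,1)+ 4/4 ok
(3,2)+ 4/4 ok
(3,4)# 3/4 ok
(3,5)# 3/3 ok
(4,2)+ 5/5 ok
(4,3)+ 3/5 ok
(4,4)# 3/4 ok
(4,5)# 3/3 ok
(5,1)+ 4/4 ok
(5,2)+ 4/4 ok
(6,0)+ 1/1 ok
(6,2)+ 2/2 ok
All meet the threshold, so the configuration is stable.

Yes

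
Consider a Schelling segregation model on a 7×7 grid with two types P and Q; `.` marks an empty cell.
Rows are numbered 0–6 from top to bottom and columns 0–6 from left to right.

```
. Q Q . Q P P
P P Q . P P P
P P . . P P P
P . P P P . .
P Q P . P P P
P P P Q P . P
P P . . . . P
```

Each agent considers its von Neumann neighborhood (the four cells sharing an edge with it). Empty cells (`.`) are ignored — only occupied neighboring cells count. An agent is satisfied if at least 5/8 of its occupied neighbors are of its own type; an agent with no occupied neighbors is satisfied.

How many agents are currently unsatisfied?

7

(0,1)Q 1/2 unhappy
(0,2)Q 2/2 ok
(0,4)Q 0/2 unhappy
(0,5)P 2/3 ok
(0,6)P 2/2 ok
(1,0)P 2/2 ok
(1,1)P 2/4 unhappy
(1,2)Q 1/2 unhappy
(1,4)P 2/3 ok
(1,5)P 4/4 ok
(1,6)P 3/3 ok
(2,0)P 3/3 ok
(2,1)P 2/2 ok
(2,4)P 3/3 ok
(2,5)P 3/3 ok
(2,6)P 2/2 ok
(3,0)P 2/2 ok
(3,2)P 2/2 ok
(3,3)P 2/2 ok
(3,4)P 3/3 ok
(4,0)P 2/3 ok
(4,1)Q 0/3 unhappy
(4,2)P 2/3 ok
(4,4)P 3/3 ok
(4,5)P 2/2 ok
(4,6)P 2/2 ok
(5,0)P 3/3 ok
(5,1)P 3/4 ok
(5,2)P 2/3 ok
(5,3)Q 0/2 unhappy
(5,4)P 1/2 unhappy
(5,6)P 2/2 ok
(6,0)P 2/2 ok
(6,1)P 2/2 ok
(6,6)P 1/1 ok
Unsatisfied: (0,1), (0,4), (1,1), (1,2), (4,1), (5,3), (5,4) — 7 in total.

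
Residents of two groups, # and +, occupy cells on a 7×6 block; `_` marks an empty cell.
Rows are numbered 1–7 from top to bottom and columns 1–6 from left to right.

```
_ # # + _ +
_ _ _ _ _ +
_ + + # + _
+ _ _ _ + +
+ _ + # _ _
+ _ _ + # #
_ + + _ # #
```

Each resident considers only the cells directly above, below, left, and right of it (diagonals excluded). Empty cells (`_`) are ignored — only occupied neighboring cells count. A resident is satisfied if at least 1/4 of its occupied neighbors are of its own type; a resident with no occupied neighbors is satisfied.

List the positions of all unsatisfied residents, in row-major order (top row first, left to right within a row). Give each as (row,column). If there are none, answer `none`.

(1,4), (3,4), (5,3), (5,4), (6,4)

(1,2)# 1/1 ✓
(1,3)# 1/2 ✓
(1,4)+ 0/1 ✗
(1,6)+ 1/1 ✓
(2,6)+ 1/1 ✓
(3,2)+ 1/1 ✓
(3,3)+ 1/2 ✓
(3,4)# 0/2 ✗
(3,5)+ 1/2 ✓
(4,1)+ 1/1 ✓
(4,5)+ 2/2 ✓
(4,6)+ 1/1 ✓
(5,1)+ 2/2 ✓
(5,3)+ 0/1 ✗
(5,4)# 0/2 ✗
(6,1)+ 1/1 ✓
(6,4)+ 0/2 ✗
(6,5)# 2/3 ✓
(6,6)# 2/2 ✓
(7,2)+ 1/1 ✓
(7,3)+ 1/1 ✓
(7,5)# 2/2 ✓
(7,6)# 2/2 ✓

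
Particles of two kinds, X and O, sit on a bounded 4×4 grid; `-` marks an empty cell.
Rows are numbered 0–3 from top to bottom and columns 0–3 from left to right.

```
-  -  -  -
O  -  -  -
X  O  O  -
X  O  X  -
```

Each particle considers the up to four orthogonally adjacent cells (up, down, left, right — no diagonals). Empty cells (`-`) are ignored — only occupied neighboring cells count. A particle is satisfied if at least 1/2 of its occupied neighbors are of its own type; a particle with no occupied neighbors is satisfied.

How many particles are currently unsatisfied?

Row 1: (1,0)O 0/1 unhappy
Row 2: (2,0)X 1/3 unhappy · (2,1)O 2/3 ok · (2,2)O 1/2 ok
Row 3: (3,0)X 1/2 ok · (3,1)O 1/3 unhappy · (3,2)X 0/2 unhappy
Unsatisfied: (1,0), (2,0), (3,1), (3,2) — 4 in total.

4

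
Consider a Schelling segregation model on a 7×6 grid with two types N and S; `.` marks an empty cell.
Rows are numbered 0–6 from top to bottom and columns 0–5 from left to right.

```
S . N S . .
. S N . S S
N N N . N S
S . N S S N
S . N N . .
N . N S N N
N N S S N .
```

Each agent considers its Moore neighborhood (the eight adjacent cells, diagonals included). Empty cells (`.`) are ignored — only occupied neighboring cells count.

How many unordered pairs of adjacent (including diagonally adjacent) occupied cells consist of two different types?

32

Scan each occupied cell's neighbors to the right and below (and the two forward diagonals) so each pair is counted once.
Row 0: S(0,0)–S(1,1)= N(0,2)–S(0,3)≠ N(0,2)–N(1,2)= N(0,2)–S(1,1)≠ S(0,3)–S(1,4)= S(0,3)–N(1,2)≠  → 3/6 unlike.
Row 1: S(1,1)–N(1,2)≠ S(1,1)–N(2,1)≠ S(1,1)–N(2,2)≠ S(1,1)–N(2,0)≠ N(1,2)–N(2,2)= N(1,2)–N(2,1)= S(1,4)–S(1,5)= S(1,4)–N(2,4)≠ S(1,4)–S(2,5)= S(1,5)–S(2,5)= S(1,5)–N(2,4)≠  → 6/11 unlike.
Row 2: N(2,0)–N(2,1)= N(2,0)–S(3,0)≠ N(2,1)–N(2,2)= N(2,1)–N(3,2)= N(2,1)–S(3,0)≠ N(2,2)–N(3,2)= N(2,2)–S(3,3)≠ N(2,4)–S(2,5)≠ N(2,4)–S(3,4)≠ N(2,4)–N(3,5)= N(2,4)–S(3,3)≠ S(2,5)–N(3,5)≠ S(2,5)–S(3,4)=  → 7/13 unlike.
Row 3: S(3,0)–S(4,0)= N(3,2)–S(3,3)≠ N(3,2)–N(4,2)= N(3,2)–N(4,3)= S(3,3)–S(3,4)= S(3,3)–N(4,3)≠ S(3,3)–N(4,2)≠ S(3,4)–N(3,5)≠ S(3,4)–N(4,3)≠  → 5/9 unlike.
Row 4: S(4,0)–N(5,0)≠ N(4,2)–N(4,3)= N(4,2)–N(5,2)= N(4,2)–S(5,3)≠ N(4,3)–S(5,3)≠ N(4,3)–N(5,4)= N(4,3)–N(5,2)=  → 3/7 unlike.
Row 5: N(5,0)–N(6,0)= N(5,0)–N(6,1)= N(5,2)–S(5,3)≠ N(5,2)–S(6,2)≠ N(5,2)–S(6,3)≠ N(5,2)–N(6,1)= S(5,3)–N(5,4)≠ S(5,3)–S(6,3)= S(5,3)–N(6,4)≠ S(5,3)–S(6,2)= N(5,4)–N(5,5)= N(5,4)–N(6,4)= N(5,4)–S(6,3)≠ N(5,5)–N(6,4)=  → 6/14 unlike.
Row 6: N(6,0)–N(6,1)= N(6,1)–S(6,2)≠ S(6,2)–S(6,3)= S(6,3)–N(6,4)≠  → 2/4 unlike.
Total adjacent occupied pairs: 64; unlike-type pairs: 32.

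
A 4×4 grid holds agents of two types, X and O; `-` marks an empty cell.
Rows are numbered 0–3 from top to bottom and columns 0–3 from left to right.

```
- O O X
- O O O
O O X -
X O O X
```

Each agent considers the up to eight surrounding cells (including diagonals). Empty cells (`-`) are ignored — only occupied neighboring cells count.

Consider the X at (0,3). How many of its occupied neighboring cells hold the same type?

Occupied neighbors of (0,3): (0,2)=O, (1,2)=O, (1,3)=O.
Same type (X): 0 of 3.

0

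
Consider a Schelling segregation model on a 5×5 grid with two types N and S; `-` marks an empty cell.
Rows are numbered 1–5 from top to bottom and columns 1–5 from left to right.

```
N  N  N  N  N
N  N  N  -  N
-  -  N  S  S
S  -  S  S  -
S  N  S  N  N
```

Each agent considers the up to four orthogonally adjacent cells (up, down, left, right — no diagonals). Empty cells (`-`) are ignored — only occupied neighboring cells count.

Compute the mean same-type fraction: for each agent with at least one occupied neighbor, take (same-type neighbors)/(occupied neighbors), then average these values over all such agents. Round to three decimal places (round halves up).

(1,1)N 2/2
(1,2)N 3/3
(1,3)N 3/3
(1,4)N 2/2
(1,5)N 2/2
(2,1)N 2/2
(2,2)N 3/3
(2,3)N 3/3
(2,5)N 1/2
(3,3)N 1/3
(3,4)S 2/3
(3,5)S 1/2
(4,1)S 1/1
(4,3)S 2/3
(4,4)S 2/3
(5,1)S 1/2
(5,2)N 0/2
(5,3)S 1/3
(5,4)N 1/3
(5,5)N 1/1
Sum over 20 agents: 2/2 + 3/3 + 3/3 + 2/2 + 2/2 + 2/2 + 3/3 + 3/3 + 1/2 + 1/3 + 2/3 + 1/2 + 1/1 + 2/3 + 2/3 + 1/2 + 0/2 + 1/3 + 1/3 + 1/1 = 29/2; mean = 29/2 ÷ 20 = 29/40 = 0.725 → 0.725.

0.725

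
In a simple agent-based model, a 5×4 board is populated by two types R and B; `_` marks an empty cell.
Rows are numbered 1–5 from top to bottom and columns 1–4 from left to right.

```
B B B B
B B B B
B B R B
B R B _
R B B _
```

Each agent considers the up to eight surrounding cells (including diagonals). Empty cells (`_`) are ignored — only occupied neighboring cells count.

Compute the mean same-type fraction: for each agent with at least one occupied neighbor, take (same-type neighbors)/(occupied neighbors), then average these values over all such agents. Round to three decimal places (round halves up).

0.728

Row 1: (1,1)B 3/3 · (1,2)B 5/5 · (1,3)B 5/5 · (1,4)B 3/3
Row 2: (2,1)B 5/5 · (2,2)B 7/8 · (2,3)B 7/8 · (2,4)B 4/5
Row 3: (3,1)B 4/5 · (3,2)B 6/8 · (3,3)R 1/7 · (3,4)B 3/4
Row 4: (4,1)B 3/5 · (4,2)R 2/8 · (4,3)B 4/6
Row 5: (5,1)R 1/3 · (5,2)B 3/5 · (5,3)B 2/3
Sum over 18 agents: 3/3 + 5/5 + 5/5 + 3/3 + 5/5 + 7/8 + 7/8 + 4/5 + 4/5 + 6/8 + 1/7 + 3/4 + 3/5 + 2/8 + 4/6 + 1/3 + 3/5 + 2/3 = 2753/210; mean = 2753/210 ÷ 18 = 2753/3780 = 0.728306… → 0.728.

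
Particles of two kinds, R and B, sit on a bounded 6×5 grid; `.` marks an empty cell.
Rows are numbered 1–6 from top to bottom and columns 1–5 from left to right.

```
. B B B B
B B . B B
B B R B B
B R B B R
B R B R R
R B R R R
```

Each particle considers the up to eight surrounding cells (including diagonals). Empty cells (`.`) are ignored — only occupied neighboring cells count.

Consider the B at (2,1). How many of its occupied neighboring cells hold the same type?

4

Occupied neighbors of (2,1): (1,2)=B, (2,2)=B, (3,1)=B, (3,2)=B.
Same type (B): 4 of 4.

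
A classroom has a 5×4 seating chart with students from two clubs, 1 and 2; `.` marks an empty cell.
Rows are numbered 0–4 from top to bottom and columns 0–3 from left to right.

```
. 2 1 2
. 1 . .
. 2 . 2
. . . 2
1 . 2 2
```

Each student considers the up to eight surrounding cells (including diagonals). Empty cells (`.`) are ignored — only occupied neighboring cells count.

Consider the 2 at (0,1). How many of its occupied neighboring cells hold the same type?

0

Occupied neighbors of (0,1): (0,2)=1, (1,1)=1.
Same type (2): 0 of 2.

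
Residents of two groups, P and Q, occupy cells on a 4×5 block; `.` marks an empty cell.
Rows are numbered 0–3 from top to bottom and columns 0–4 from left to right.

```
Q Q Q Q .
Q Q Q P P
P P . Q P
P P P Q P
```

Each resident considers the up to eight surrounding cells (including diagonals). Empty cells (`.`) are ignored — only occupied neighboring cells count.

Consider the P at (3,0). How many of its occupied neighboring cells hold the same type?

3

Occupied neighbors of (3,0): (2,0)=P, (2,1)=P, (3,1)=P.
Same type (P): 3 of 3.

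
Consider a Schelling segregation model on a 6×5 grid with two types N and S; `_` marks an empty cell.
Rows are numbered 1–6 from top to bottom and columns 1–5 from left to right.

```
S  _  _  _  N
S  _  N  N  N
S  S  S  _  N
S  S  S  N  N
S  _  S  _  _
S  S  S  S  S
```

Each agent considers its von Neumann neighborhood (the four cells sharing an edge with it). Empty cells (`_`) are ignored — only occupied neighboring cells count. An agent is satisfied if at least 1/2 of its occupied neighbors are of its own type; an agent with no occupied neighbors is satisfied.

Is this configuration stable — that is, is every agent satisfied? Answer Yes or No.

(1,1)S 1/1 ✓
(1,5)N 1/1 ✓
(2,1)S 2/2 ✓
(2,3)N 1/2 ✓
(2,4)N 2/2 ✓
(2,5)N 3/3 ✓
(3,1)S 3/3 ✓
(3,2)S 3/3 ✓
(3,3)S 2/3 ✓
(3,5)N 2/2 ✓
(4,1)S 3/3 ✓
(4,2)S 3/3 ✓
(4,3)S 3/4 ✓
(4,4)N 1/2 ✓
(4,5)N 2/2 ✓
(5,1)S 2/2 ✓
(5,3)S 2/2 ✓
(6,1)S 2/2 ✓
(6,2)S 2/2 ✓
(6,3)S 3/3 ✓
(6,4)S 2/2 ✓
(6,5)S 1/1 ✓
All meet the threshold, so the configuration is stable.

Yes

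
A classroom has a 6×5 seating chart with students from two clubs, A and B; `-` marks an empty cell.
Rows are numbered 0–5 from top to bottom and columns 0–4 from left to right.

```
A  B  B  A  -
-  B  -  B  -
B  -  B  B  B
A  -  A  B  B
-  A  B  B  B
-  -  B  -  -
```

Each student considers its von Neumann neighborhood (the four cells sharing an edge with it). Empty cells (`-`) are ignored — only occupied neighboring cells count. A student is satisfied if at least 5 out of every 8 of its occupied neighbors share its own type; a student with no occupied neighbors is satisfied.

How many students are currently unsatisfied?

Row 0: (0,0)A 0/1 not · (0,1)B 2/3 satisfied · (0,2)B 1/2 not · (0,3)A 0/2 not
Row 1: (1,1)B 1/1 satisfied · (1,3)B 1/2 not
Row 2: (2,0)B 0/1 not · (2,2)B 1/2 not · (2,3)B 4/4 satisfied · (2,4)B 2/2 satisfied
Row 3: (3,0)A 0/1 not · (3,2)A 0/3 not · (3,3)B 3/4 satisfied · (3,4)B 3/3 satisfied
Row 4: (4,1)A 0/1 not · (4,2)B 2/4 not · (4,3)B 3/3 satisfied · (4,4)B 2/2 satisfied
Row 5: (5,2)B 1/1 satisfied
Unsatisfied: (0,0), (0,2), (0,3), (1,3), (2,0), (2,2), (3,0), (3,2), (4,1), (4,2) — 10 in total.

10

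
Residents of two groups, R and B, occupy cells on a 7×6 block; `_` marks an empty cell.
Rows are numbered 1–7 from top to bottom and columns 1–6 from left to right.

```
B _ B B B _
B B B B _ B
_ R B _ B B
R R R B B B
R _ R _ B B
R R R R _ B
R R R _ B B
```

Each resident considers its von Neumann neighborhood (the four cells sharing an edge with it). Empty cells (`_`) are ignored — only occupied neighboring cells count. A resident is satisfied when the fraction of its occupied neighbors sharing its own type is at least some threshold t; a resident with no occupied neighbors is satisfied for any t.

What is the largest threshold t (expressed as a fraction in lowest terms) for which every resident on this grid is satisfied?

Row 1: (1,1)B 1/1 · (1,3)B 2/2 · (1,4)B 3/3 · (1,5)B 1/1
Row 2: (2,1)B 2/2 · (2,2)B 2/3 · (2,3)B 4/4 · (2,4)B 2/2 · (2,6)B 1/1
Row 3: (3,2)R 1/3 · (3,3)B 1/3 · (3,5)B 2/2 · (3,6)B 3/3
Row 4: (4,1)R 2/2 · (4,2)R 3/3 · (4,3)R 2/4 · (4,4)B 1/2 · (4,5)B 4/4 · (4,6)B 3/3
Row 5: (5,1)R 2/2 · (5,3)R 2/2 · (5,5)B 2/2 · (5,6)B 3/3
Row 6: (6,1)R 3/3 · (6,2)R 3/3 · (6,3)R 4/4 · (6,4)R 1/1 · (6,6)B 2/2
Row 7: (7,1)R 2/2 · (7,2)R 3/3 · (7,3)R 2/2 · (7,5)B 1/1 · (7,6)B 2/2
The smallest same-type fraction is 1/3 at (3,2), which reduces to 1/3. Any threshold above that leaves this resident unsatisfied.

1/3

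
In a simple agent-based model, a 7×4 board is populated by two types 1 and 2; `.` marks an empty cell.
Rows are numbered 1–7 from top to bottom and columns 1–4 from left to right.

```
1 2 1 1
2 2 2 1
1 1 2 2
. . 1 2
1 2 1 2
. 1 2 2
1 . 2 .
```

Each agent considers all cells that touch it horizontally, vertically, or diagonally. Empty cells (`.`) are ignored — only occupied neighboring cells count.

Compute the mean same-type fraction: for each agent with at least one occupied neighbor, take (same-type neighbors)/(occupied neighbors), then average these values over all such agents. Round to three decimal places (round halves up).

(1,1)1 0/3
(1,2)2 3/5
(1,3)1 2/5
(1,4)1 2/3
(2,1)2 2/5
(2,2)2 4/8
(2,3)2 4/8
(2,4)1 2/5
(3,1)1 1/3
(3,2)1 2/6
(3,3)2 4/7
(3,4)2 3/5
(4,3)1 2/7
(4,4)2 3/5
(5,1)1 1/2
(5,2)2 1/5
(5,3)1 2/7
(5,4)2 3/5
(6,2)1 3/6
(6,3)2 4/6
(6,4)2 3/4
(7,1)1 1/1
(7,3)2 2/3
Sum over 23 agents: 0/3 + 3/5 + 2/5 + 2/3 + 2/5 + 4/8 + 4/8 + 2/5 + 1/3 + 2/6 + 4/7 + 3/5 + 2/7 + 3/5 + 1/2 + 1/5 + 2/7 + 3/5 + 3/6 + 4/6 + 3/4 + 1/1 + 2/3 = 4771/420; mean = 4771/420 ÷ 23 = 4771/9660 = 0.493892… → 0.494.

0.494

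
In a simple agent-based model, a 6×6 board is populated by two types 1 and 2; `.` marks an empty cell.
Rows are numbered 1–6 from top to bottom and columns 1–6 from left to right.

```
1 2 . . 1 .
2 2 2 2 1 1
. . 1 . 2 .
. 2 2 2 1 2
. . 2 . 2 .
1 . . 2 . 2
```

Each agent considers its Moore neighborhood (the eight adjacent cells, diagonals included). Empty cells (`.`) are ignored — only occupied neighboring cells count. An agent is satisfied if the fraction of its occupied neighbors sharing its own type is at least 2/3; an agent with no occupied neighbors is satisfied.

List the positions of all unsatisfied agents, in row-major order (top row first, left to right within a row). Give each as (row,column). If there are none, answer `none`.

(1,1), (2,2), (2,4), (2,5), (3,3), (3,5), (4,5)

(1,1)1 0/3 unhappy
(1,2)2 3/4 ok
(1,5)1 2/3 ok
(2,1)2 2/3 ok
(2,2)2 3/5 unhappy
(2,3)2 3/4 ok
(2,4)2 2/5 unhappy
(2,5)1 2/4 unhappy
(2,6)1 2/3 ok
(3,3)1 0/6 unhappy
(3,5)2 3/6 unhappy
(4,2)2 2/3 ok
(4,3)2 3/4 ok
(4,4)2 4/6 ok
(4,5)1 0/4 unhappy
(4,6)2 2/3 ok
(5,3)2 4/4 ok
(5,5)2 4/5 ok
(6,1)1 0/0 ok
(6,4)2 2/2 ok
(6,6)2 1/1 ok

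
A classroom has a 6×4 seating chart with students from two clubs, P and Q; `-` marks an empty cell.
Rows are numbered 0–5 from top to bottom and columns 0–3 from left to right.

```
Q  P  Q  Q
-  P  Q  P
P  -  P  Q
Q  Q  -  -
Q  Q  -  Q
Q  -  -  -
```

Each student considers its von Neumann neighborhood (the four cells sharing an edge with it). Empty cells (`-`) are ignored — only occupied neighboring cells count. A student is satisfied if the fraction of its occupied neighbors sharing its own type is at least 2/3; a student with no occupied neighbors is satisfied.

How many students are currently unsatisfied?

9

Row 0: (0,0)Q 0/1 not · (0,1)P 1/3 not · (0,2)Q 2/3 satisfied · (0,3)Q 1/2 not
Row 1: (1,1)P 1/2 not · (1,2)Q 1/4 not · (1,3)P 0/3 not
Row 2: (2,0)P 0/1 not · (2,2)P 0/2 not · (2,3)Q 0/2 not
Row 3: (3,0)Q 2/3 satisfied · (3,1)Q 2/2 satisfied
Row 4: (4,0)Q 3/3 satisfied · (4,1)Q 2/2 satisfied · (4,3)Q 0/0 satisfied
Row 5: (5,0)Q 1/1 satisfied
Unsatisfied: (0,0), (0,1), (0,3), (1,1), (1,2), (1,3), (2,0), (2,2), (2,3) — 9 in total.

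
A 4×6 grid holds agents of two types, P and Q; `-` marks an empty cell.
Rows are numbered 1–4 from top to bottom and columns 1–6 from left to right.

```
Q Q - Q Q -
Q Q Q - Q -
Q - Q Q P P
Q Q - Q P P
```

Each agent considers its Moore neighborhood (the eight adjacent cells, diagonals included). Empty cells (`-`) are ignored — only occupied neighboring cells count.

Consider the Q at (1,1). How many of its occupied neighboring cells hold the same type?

Occupied neighbors of (1,1): (1,2)=Q, (2,1)=Q, (2,2)=Q.
Same type (Q): 3 of 3.

3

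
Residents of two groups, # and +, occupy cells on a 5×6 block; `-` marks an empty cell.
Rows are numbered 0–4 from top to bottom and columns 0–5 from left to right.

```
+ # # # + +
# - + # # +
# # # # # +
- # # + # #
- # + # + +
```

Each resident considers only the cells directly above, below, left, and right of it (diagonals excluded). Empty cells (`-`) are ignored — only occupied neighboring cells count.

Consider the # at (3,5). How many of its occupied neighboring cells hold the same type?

1

Occupied neighbors of (3,5): (2,5)=+, (4,5)=+, (3,4)=#.
Same type (#): 1 of 3.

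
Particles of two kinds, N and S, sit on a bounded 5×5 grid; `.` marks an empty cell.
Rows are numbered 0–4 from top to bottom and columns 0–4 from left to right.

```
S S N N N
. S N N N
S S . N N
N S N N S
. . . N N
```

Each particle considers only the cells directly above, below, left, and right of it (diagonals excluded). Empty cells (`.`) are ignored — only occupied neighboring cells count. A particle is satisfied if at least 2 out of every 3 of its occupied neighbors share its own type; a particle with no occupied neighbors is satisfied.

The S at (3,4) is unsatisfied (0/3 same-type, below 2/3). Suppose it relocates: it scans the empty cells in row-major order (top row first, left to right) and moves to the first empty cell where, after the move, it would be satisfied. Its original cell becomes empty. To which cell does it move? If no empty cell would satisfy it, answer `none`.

Vacating (3,4). Empty cells in order:
  (1,0): 3/3 same-type → satisfied — stop here.

(1,0)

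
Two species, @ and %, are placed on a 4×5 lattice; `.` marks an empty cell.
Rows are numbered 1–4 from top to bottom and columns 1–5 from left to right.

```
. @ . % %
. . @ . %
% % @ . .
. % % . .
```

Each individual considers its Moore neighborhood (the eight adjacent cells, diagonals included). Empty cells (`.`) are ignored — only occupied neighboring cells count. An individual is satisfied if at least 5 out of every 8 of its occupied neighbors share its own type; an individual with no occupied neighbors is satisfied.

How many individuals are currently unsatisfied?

Row 1: (1,2)@ 1/1 satisfied · (1,4)% 2/3 satisfied · (1,5)% 2/2 satisfied
Row 2: (2,3)@ 2/4 not · (2,5)% 2/2 satisfied
Row 3: (3,1)% 2/2 satisfied · (3,2)% 3/5 not · (3,3)@ 1/4 not
Row 4: (4,2)% 3/4 satisfied · (4,3)% 2/3 satisfied
Unsatisfied: (2,3), (3,2), (3,3) — 3 in total.

3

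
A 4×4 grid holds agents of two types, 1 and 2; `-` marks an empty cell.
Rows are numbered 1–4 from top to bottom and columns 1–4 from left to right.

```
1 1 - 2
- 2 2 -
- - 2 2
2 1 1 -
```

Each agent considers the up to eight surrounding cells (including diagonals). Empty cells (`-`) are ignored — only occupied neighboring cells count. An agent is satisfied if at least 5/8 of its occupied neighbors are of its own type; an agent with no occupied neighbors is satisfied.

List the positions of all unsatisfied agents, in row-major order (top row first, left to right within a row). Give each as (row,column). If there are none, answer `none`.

Row 1: (1,1)1 1/2 unhappy · (1,2)1 1/3 unhappy · (1,4)2 1/1 ok
Row 2: (2,2)2 2/4 unhappy · (2,3)2 4/5 ok
Row 3: (3,3)2 3/5 unhappy · (3,4)2 2/3 ok
Row 4: (4,1)2 0/1 unhappy · (4,2)1 1/3 unhappy · (4,3)1 1/3 unhappy

(1,1), (1,2), (2,2), (3,3), (4,1), (4,2), (4,3)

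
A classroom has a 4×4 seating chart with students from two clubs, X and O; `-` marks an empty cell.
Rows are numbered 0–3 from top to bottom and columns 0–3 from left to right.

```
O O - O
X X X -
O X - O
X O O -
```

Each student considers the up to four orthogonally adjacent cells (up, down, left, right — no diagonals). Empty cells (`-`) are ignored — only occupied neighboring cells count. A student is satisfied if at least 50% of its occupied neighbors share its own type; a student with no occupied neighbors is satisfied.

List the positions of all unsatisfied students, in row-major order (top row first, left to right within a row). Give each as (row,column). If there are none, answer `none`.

Row 0: (0,0)O 1/2 ok · (0,1)O 1/2 ok · (0,3)O 0/0 ok
Row 1: (1,0)X 1/3 unhappy · (1,1)X 3/4 ok · (1,2)X 1/1 ok
Row 2: (2,0)O 0/3 unhappy · (2,1)X 1/3 unhappy · (2,3)O 0/0 ok
Row 3: (3,0)X 0/2 unhappy · (3,1)O 1/3 unhappy · (3,2)O 1/1 ok

(1,0), (2,0), (2,1), (3,0), (3,1)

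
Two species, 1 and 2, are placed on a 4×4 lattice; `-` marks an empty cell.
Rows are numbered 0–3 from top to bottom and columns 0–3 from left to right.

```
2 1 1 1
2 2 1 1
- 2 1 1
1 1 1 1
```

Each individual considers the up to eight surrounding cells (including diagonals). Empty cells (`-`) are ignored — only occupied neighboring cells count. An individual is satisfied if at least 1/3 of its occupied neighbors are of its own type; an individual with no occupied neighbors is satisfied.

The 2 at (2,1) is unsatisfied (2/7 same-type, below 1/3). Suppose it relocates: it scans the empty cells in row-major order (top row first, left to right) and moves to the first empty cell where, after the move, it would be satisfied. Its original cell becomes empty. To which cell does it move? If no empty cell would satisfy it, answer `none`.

(2,0)

Vacating (2,1). Empty cells in order:
  (2,0): 2/4 same-type → satisfied — stop here.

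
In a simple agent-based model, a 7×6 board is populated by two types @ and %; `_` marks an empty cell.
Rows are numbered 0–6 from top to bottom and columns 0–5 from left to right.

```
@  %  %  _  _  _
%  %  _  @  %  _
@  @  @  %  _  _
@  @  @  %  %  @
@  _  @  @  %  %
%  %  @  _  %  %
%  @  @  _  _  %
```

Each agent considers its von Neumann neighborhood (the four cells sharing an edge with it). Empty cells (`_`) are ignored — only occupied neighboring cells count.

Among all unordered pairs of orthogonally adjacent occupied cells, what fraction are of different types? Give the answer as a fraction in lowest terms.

8/21

Scan each occupied cell's neighbors to the right and below so each pair is counted once.
From row 0: 2 unlike of 4 pairs (running 2/4).
From row 1: 4 unlike of 5 pairs (running 6/9).
From row 2: 1 unlike of 7 pairs (running 7/16).
From row 3: 4 unlike of 10 pairs (running 11/26).
From row 4: 2 unlike of 7 pairs (running 13/33).
From row 5: 2 unlike of 7 pairs (running 15/40).
From row 6: 1 unlike of 2 pairs (running 16/42).
Total adjacent occupied pairs: 42; unlike-type pairs: 16.
16/42 reduces to 8/21.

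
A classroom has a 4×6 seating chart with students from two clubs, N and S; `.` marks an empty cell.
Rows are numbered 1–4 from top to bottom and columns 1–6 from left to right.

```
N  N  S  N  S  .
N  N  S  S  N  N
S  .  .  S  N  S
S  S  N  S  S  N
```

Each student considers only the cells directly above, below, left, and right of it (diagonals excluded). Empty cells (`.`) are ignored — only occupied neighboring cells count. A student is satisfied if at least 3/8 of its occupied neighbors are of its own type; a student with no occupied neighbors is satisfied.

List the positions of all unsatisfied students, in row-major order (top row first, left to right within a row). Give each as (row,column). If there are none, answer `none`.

(1,3), (1,4), (1,5), (3,5), (3,6), (4,3), (4,5), (4,6)

Row 1: (1,1)N 2/2 satisfied · (1,2)N 2/3 satisfied · (1,3)S 1/3 not · (1,4)N 0/3 not · (1,5)S 0/2 not
Row 2: (2,1)N 2/3 satisfied · (2,2)N 2/3 satisfied · (2,3)S 2/3 satisfied · (2,4)S 2/4 satisfied · (2,5)N 2/4 satisfied · (2,6)N 1/2 satisfied
Row 3: (3,1)S 1/2 satisfied · (3,4)S 2/3 satisfied · (3,5)N 1/4 not · (3,6)S 0/3 not
Row 4: (4,1)S 2/2 satisfied · (4,2)S 1/2 satisfied · (4,3)N 0/2 not · (4,4)S 2/3 satisfied · (4,5)S 1/3 not · (4,6)N 0/2 not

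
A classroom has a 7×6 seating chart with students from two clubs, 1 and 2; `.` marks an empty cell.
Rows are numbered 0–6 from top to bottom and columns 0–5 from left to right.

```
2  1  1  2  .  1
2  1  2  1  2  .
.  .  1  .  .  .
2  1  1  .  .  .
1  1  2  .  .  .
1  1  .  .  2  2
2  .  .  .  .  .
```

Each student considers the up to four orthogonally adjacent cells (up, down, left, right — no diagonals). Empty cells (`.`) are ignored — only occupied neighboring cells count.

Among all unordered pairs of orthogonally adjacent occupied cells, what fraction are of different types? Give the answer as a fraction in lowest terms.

14/25

Scan each occupied cell's neighbors to the right and below so each pair is counted once.
From row 0: 4 unlike of 7 pairs (running 4/7).
From row 1: 5 unlike of 5 pairs (running 9/12).
From row 2: 0 unlike of 1 pairs (running 9/13).
From row 3: 3 unlike of 5 pairs (running 12/18).
From row 4: 1 unlike of 4 pairs (running 13/22).
From row 5: 1 unlike of 3 pairs (running 14/25).
Total adjacent occupied pairs: 25; unlike-type pairs: 14.
14/25 is already in lowest terms.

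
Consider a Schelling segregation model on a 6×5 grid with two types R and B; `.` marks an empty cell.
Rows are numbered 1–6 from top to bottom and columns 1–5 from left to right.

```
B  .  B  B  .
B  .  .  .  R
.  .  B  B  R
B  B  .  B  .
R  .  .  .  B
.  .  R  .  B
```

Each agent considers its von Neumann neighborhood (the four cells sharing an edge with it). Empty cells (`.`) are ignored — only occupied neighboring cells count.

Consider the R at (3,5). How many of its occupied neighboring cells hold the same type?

1

Occupied neighbors of (3,5): (2,5)=R, (3,4)=B.
Same type (R): 1 of 2.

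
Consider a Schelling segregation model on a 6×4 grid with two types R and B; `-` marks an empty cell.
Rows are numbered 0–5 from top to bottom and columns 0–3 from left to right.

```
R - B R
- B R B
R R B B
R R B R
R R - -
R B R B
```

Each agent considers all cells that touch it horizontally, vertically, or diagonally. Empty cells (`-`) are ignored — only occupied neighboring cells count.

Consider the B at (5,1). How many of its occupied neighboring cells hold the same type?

Occupied neighbors of (5,1): (4,0)=R, (4,1)=R, (5,0)=R, (5,2)=R.
Same type (B): 0 of 4.

0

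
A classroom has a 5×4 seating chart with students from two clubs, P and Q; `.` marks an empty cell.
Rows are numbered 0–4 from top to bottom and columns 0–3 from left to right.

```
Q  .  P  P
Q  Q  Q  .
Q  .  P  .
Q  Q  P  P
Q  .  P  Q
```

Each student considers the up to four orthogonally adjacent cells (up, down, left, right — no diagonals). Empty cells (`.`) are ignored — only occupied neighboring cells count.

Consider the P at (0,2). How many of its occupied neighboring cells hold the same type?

Occupied neighbors of (0,2): (1,2)=Q, (0,3)=P.
Same type (P): 1 of 2.

1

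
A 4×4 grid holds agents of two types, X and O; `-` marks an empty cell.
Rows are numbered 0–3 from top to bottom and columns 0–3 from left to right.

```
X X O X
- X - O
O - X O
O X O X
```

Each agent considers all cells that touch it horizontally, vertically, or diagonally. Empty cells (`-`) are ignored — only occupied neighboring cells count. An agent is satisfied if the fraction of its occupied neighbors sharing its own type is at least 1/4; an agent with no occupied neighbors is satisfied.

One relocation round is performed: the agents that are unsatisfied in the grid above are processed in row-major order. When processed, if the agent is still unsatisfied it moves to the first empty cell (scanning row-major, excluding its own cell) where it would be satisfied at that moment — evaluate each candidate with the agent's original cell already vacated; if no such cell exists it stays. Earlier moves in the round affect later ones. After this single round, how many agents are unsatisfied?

0

Initially unsatisfied (in order): (0,3).
  (0,3) → (1,0).
Resulting grid:
X X O -
X X - O
O - X O
O X O X
All satisfied now.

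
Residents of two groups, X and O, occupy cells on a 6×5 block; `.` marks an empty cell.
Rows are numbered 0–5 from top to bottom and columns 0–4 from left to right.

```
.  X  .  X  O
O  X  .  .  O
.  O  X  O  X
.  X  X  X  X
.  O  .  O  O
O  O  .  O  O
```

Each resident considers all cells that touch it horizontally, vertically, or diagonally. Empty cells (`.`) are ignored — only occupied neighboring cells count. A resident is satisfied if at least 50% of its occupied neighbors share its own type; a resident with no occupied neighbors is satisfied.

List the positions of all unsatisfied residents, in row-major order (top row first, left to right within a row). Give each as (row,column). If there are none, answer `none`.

Row 0: (0,1)X 1/2 satisfied · (0,3)X 0/2 not · (0,4)O 1/2 satisfied
Row 1: (1,0)O 1/3 not · (1,1)X 2/4 satisfied · (1,4)O 2/4 satisfied
Row 2: (2,1)O 1/5 not · (2,2)X 4/6 satisfied · (2,3)O 1/6 not · (2,4)X 2/4 satisfied
Row 3: (3,1)X 2/4 satisfied · (3,2)X 3/7 not · (3,3)X 4/7 satisfied · (3,4)X 2/5 not
Row 4: (4,1)O 2/4 satisfied · (4,3)O 3/6 satisfied · (4,4)O 3/5 satisfied
Row 5: (5,0)O 2/2 satisfied · (5,1)O 2/2 satisfied · (5,3)O 3/3 satisfied · (5,4)O 3/3 satisfied

(0,3), (1,0), (2,1), (2,3), (3,2), (3,4)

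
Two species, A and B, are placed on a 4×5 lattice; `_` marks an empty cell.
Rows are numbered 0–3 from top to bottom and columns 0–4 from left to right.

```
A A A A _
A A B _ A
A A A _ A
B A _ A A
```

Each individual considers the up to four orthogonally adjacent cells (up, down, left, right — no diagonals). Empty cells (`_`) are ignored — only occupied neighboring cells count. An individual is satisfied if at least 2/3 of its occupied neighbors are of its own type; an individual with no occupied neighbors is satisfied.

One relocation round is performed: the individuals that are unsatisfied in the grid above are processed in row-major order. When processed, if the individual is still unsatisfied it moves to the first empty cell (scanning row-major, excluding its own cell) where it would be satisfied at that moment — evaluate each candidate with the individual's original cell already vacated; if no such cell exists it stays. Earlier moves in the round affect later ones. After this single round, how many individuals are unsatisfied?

2

Initially unsatisfied (in order): (1,2), (2,2), (3,0), (3,1).
  (1,2): no empty cell satisfies it; stays.
  (2,2) → (0,4).
  (3,0): no empty cell satisfies it; stays.
  (3,1) → (1,3).
Resulting grid:
A A A A A
A A B A A
A A _ _ A
B _ _ A A
Unsatisfied now: (1,2), (3,0).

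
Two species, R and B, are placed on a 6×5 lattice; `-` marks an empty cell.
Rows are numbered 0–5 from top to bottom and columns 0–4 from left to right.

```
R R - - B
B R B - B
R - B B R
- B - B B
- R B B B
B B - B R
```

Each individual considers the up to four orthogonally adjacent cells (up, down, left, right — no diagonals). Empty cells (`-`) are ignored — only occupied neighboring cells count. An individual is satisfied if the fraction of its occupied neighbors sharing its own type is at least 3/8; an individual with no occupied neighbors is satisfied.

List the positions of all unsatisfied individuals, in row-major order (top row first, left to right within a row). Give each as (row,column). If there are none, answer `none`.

Row 0: (0,0)R 1/2 ✓ · (0,1)R 2/2 ✓ · (0,4)B 1/1 ✓
Row 1: (1,0)B 0/3 ✗ · (1,1)R 1/3 ✗ · (1,2)B 1/2 ✓ · (1,4)B 1/2 ✓
Row 2: (2,0)R 0/1 ✗ · (2,2)B 2/2 ✓ · (2,3)B 2/3 ✓ · (2,4)R 0/3 ✗
Row 3: (3,1)B 0/1 ✗ · (3,3)B 3/3 ✓ · (3,4)B 2/3 ✓
Row 4: (4,1)R 0/3 ✗ · (4,2)B 1/2 ✓ · (4,3)B 4/4 ✓ · (4,4)B 2/3 ✓
Row 5: (5,0)B 1/1 ✓ · (5,1)B 1/2 ✓ · (5,3)B 1/2 ✓ · (5,4)R 0/2 ✗

(1,0), (1,1), (2,0), (2,4), (3,1), (4,1), (5,4)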